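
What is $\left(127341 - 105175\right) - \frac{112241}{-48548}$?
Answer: $\frac{1076227209}{48548} \approx 22168.0$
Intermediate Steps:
$\left(127341 - 105175\right) - \frac{112241}{-48548} = 22166 - - \frac{112241}{48548} = 22166 + \frac{112241}{48548} = \frac{1076227209}{48548}$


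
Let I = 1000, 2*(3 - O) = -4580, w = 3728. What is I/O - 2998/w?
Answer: -1573207/4274152 ≈ -0.36807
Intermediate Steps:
O = 2293 (O = 3 - ½*(-4580) = 3 + 2290 = 2293)
I/O - 2998/w = 1000/2293 - 2998/3728 = 1000*(1/2293) - 2998*1/3728 = 1000/2293 - 1499/1864 = -1573207/4274152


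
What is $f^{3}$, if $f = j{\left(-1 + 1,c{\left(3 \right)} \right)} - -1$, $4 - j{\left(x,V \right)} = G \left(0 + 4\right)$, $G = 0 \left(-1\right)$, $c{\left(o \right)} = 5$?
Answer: $125$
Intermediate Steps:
$G = 0$
$j{\left(x,V \right)} = 4$ ($j{\left(x,V \right)} = 4 - 0 \left(0 + 4\right) = 4 - 0 \cdot 4 = 4 - 0 = 4 + 0 = 4$)
$f = 5$ ($f = 4 - -1 = 4 + 1 = 5$)
$f^{3} = 5^{3} = 125$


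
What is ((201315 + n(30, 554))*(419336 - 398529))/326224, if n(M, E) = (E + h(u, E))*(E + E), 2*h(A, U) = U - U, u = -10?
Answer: 16960763629/326224 ≈ 51991.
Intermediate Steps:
h(A, U) = 0 (h(A, U) = (U - U)/2 = (1/2)*0 = 0)
n(M, E) = 2*E**2 (n(M, E) = (E + 0)*(E + E) = E*(2*E) = 2*E**2)
((201315 + n(30, 554))*(419336 - 398529))/326224 = ((201315 + 2*554**2)*(419336 - 398529))/326224 = ((201315 + 2*306916)*20807)*(1/326224) = ((201315 + 613832)*20807)*(1/326224) = (815147*20807)*(1/326224) = 16960763629*(1/326224) = 16960763629/326224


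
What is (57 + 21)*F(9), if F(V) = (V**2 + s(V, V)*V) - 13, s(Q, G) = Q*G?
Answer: 62166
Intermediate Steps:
s(Q, G) = G*Q
F(V) = -13 + V**2 + V**3 (F(V) = (V**2 + (V*V)*V) - 13 = (V**2 + V**2*V) - 13 = (V**2 + V**3) - 13 = -13 + V**2 + V**3)
(57 + 21)*F(9) = (57 + 21)*(-13 + 9**2 + 9**3) = 78*(-13 + 81 + 729) = 78*797 = 62166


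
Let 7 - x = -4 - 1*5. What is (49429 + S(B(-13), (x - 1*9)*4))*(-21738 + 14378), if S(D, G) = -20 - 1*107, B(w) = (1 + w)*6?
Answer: -362862720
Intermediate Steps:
x = 16 (x = 7 - (-4 - 1*5) = 7 - (-4 - 5) = 7 - 1*(-9) = 7 + 9 = 16)
B(w) = 6 + 6*w
S(D, G) = -127 (S(D, G) = -20 - 107 = -127)
(49429 + S(B(-13), (x - 1*9)*4))*(-21738 + 14378) = (49429 - 127)*(-21738 + 14378) = 49302*(-7360) = -362862720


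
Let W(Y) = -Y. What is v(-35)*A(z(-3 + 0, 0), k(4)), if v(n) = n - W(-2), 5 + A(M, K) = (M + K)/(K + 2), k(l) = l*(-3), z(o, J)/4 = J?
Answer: 703/5 ≈ 140.60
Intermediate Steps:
z(o, J) = 4*J
k(l) = -3*l
A(M, K) = -5 + (K + M)/(2 + K) (A(M, K) = -5 + (M + K)/(K + 2) = -5 + (K + M)/(2 + K))
v(n) = -2 + n (v(n) = n - (-1)*(-2) = n - 1*2 = n - 2 = -2 + n)
v(-35)*A(z(-3 + 0, 0), k(4)) = (-2 - 35)*((-10 + 4*0 - (-12)*4)/(2 - 3*4)) = -37*(-10 + 0 - 4*(-12))/(2 - 12) = -37*(-10 + 0 + 48)/(-10) = -(-37)*38/10 = -37*(-19/5) = 703/5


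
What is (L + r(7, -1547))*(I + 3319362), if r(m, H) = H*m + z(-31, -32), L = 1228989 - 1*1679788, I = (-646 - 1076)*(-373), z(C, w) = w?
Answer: -1828943648880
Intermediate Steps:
I = 642306 (I = -1722*(-373) = 642306)
L = -450799 (L = 1228989 - 1679788 = -450799)
r(m, H) = -32 + H*m (r(m, H) = H*m - 32 = -32 + H*m)
(L + r(7, -1547))*(I + 3319362) = (-450799 + (-32 - 1547*7))*(642306 + 3319362) = (-450799 + (-32 - 10829))*3961668 = (-450799 - 10861)*3961668 = -461660*3961668 = -1828943648880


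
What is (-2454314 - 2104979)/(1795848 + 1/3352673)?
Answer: -15285818540189/6020891101705 ≈ -2.5388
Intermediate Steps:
(-2454314 - 2104979)/(1795848 + 1/3352673) = -4559293/(1795848 + 1/3352673) = -4559293/6020891101705/3352673 = -4559293*3352673/6020891101705 = -15285818540189/6020891101705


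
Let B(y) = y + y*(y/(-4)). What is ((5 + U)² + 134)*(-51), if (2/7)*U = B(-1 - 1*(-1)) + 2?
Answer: -14178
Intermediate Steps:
B(y) = y - y²/4 (B(y) = y + y*(y*(-¼)) = y + y*(-y/4) = y - y²/4)
U = 7 (U = 7*((-1 - 1*(-1))*(4 - (-1 - 1*(-1)))/4 + 2)/2 = 7*((-1 + 1)*(4 - (-1 + 1))/4 + 2)/2 = 7*((¼)*0*(4 - 1*0) + 2)/2 = 7*((¼)*0*(4 + 0) + 2)/2 = 7*((¼)*0*4 + 2)/2 = 7*(0 + 2)/2 = (7/2)*2 = 7)
((5 + U)² + 134)*(-51) = ((5 + 7)² + 134)*(-51) = (12² + 134)*(-51) = (144 + 134)*(-51) = 278*(-51) = -14178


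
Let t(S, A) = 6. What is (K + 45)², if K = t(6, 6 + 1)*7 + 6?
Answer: 8649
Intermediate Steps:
K = 48 (K = 6*7 + 6 = 42 + 6 = 48)
(K + 45)² = (48 + 45)² = 93² = 8649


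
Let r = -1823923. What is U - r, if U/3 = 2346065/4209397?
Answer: 7677623042626/4209397 ≈ 1.8239e+6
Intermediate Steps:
U = 7038195/4209397 (U = 3*(2346065/4209397) = 7038195/4209397 ≈ 1.6720)
U - r = 7038195/4209397 - 1*(-1823923) = 7038195/4209397 + 1823923 = 7677623042626/4209397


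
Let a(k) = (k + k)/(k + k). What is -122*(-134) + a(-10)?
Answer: 16349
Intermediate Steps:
a(k) = 1 (a(k) = (2*k)/((2*k)) = (2*k)*(1/(2*k)) = 1)
-122*(-134) + a(-10) = -122*(-134) + 1 = 16348 + 1 = 16349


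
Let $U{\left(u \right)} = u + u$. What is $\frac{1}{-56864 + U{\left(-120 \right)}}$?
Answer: $- \frac{1}{57104} \approx -1.7512 \cdot 10^{-5}$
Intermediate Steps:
$U{\left(u \right)} = 2 u$
$\frac{1}{-56864 + U{\left(-120 \right)}} = \frac{1}{-56864 + 2 \left(-120\right)} = \frac{1}{-56864 - 240} = \frac{1}{-57104} = - \frac{1}{57104}$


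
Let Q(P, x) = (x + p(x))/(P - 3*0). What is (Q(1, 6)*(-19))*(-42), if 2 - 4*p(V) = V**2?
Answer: -1995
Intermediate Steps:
p(V) = 1/2 - V**2/4
Q(P, x) = (1/2 + x - x**2/4)/P (Q(P, x) = (x + (1/2 - x**2/4))/(P - 3*0) = (1/2 + x - x**2/4)/(P + 0) = (1/2 + x - x**2/4)/P)
(Q(1, 6)*(-19))*(-42) = (((1/4)*(2 - 1*6**2 + 4*6)/1)*(-19))*(-42) = (((1/4)*1*(2 - 1*36 + 24))*(-19))*(-42) = (((1/4)*1*(2 - 36 + 24))*(-19))*(-42) = (((1/4)*1*(-10))*(-19))*(-42) = -5/2*(-19)*(-42) = (95/2)*(-42) = -1995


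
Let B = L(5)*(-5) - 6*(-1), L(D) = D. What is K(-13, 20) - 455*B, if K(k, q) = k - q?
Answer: 8612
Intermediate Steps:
B = -19 (B = 5*(-5) - 6*(-1) = -25 + 6 = -19)
K(-13, 20) - 455*B = (-13 - 1*20) - 455*(-19) = (-13 - 20) + 8645 = -33 + 8645 = 8612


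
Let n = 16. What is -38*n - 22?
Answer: -630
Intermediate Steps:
-38*n - 22 = -38*16 - 22 = -608 - 22 = -630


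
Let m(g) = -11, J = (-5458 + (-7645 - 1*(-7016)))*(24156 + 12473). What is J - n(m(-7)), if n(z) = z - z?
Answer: -222960723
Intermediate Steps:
J = -222960723 (J = (-5458 + (-7645 + 7016))*36629 = (-5458 - 629)*36629 = -6087*36629 = -222960723)
n(z) = 0
J - n(m(-7)) = -222960723 - 1*0 = -222960723 + 0 = -222960723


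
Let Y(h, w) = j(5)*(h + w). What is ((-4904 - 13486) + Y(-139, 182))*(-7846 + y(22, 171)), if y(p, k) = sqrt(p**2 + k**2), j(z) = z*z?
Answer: 135853490 - 86575*sqrt(1189) ≈ 1.3287e+8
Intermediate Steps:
j(z) = z**2
y(p, k) = sqrt(k**2 + p**2)
Y(h, w) = 25*h + 25*w (Y(h, w) = 5**2*(h + w) = 25*(h + w) = 25*h + 25*w)
((-4904 - 13486) + Y(-139, 182))*(-7846 + y(22, 171)) = ((-4904 - 13486) + (25*(-139) + 25*182))*(-7846 + sqrt(171**2 + 22**2)) = (-18390 + (-3475 + 4550))*(-7846 + sqrt(29241 + 484)) = (-18390 + 1075)*(-7846 + sqrt(29725)) = -17315*(-7846 + 5*sqrt(1189)) = 135853490 - 86575*sqrt(1189)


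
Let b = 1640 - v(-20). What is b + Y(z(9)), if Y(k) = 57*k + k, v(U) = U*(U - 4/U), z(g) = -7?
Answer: 838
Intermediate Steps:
Y(k) = 58*k
b = 1244 (b = 1640 - (-4 + (-20)**2) = 1640 - (-4 + 400) = 1640 - 1*396 = 1640 - 396 = 1244)
b + Y(z(9)) = 1244 + 58*(-7) = 1244 - 406 = 838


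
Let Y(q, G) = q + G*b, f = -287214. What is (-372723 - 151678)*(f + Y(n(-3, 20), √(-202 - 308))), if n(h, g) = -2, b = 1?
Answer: 150616357616 - 524401*I*√510 ≈ 1.5062e+11 - 1.1843e+7*I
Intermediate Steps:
Y(q, G) = G + q (Y(q, G) = q + G*1 = q + G = G + q)
(-372723 - 151678)*(f + Y(n(-3, 20), √(-202 - 308))) = (-372723 - 151678)*(-287214 + (√(-202 - 308) - 2)) = -524401*(-287214 + (√(-510) - 2)) = -524401*(-287214 + (I*√510 - 2)) = -524401*(-287214 + (-2 + I*√510)) = -524401*(-287216 + I*√510) = 150616357616 - 524401*I*√510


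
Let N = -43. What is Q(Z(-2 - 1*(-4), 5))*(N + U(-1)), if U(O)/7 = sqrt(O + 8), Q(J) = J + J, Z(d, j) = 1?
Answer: -86 + 14*sqrt(7) ≈ -48.959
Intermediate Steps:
Q(J) = 2*J
U(O) = 7*sqrt(8 + O) (U(O) = 7*sqrt(O + 8) = 7*sqrt(8 + O))
Q(Z(-2 - 1*(-4), 5))*(N + U(-1)) = (2*1)*(-43 + 7*sqrt(8 - 1)) = 2*(-43 + 7*sqrt(7)) = -86 + 14*sqrt(7)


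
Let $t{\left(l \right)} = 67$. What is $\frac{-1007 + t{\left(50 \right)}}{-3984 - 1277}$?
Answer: $\frac{940}{5261} \approx 0.17867$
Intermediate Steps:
$\frac{-1007 + t{\left(50 \right)}}{-3984 - 1277} = \frac{-1007 + 67}{-3984 - 1277} = - \frac{940}{-3984 - 1277} = - \frac{940}{-5261} = \left(-940\right) \left(- \frac{1}{5261}\right) = \frac{940}{5261}$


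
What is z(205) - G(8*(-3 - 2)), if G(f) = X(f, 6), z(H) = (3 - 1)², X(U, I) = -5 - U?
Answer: -31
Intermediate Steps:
z(H) = 4 (z(H) = 2² = 4)
G(f) = -5 - f
z(205) - G(8*(-3 - 2)) = 4 - (-5 - 8*(-3 - 2)) = 4 - (-5 - 8*(-5)) = 4 - (-5 - 1*(-40)) = 4 - (-5 + 40) = 4 - 1*35 = 4 - 35 = -31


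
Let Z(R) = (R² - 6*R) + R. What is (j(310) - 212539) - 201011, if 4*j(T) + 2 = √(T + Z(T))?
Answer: -827101/2 + 3*√2635/2 ≈ -4.1347e+5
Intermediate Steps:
Z(R) = R² - 5*R
j(T) = -½ + √(T + T*(-5 + T))/4
(j(310) - 212539) - 201011 = ((-½ + √(310*(-4 + 310))/4) - 212539) - 201011 = ((-½ + √(310*306)/4) - 212539) - 201011 = ((-½ + √94860/4) - 212539) - 201011 = ((-½ + (6*√2635)/4) - 212539) - 201011 = ((-½ + 3*√2635/2) - 212539) - 201011 = (-425079/2 + 3*√2635/2) - 201011 = -827101/2 + 3*√2635/2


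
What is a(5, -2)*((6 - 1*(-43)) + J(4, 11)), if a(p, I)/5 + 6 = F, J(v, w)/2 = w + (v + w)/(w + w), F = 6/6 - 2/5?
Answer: -21492/11 ≈ -1953.8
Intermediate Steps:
F = ⅗ (F = 6*(⅙) - 2*⅕ = 1 - ⅖ = ⅗ ≈ 0.60000)
J(v, w) = 2*w + (v + w)/w (J(v, w) = 2*(w + (v + w)/(w + w)) = 2*(w + (v + w)/((2*w))) = 2*(w + (v + w)*(1/(2*w))) = 2*(w + (v + w)/(2*w)) = 2*w + (v + w)/w)
a(p, I) = -27 (a(p, I) = -30 + 5*(⅗) = -30 + 3 = -27)
a(5, -2)*((6 - 1*(-43)) + J(4, 11)) = -27*((6 - 1*(-43)) + (1 + 2*11 + 4/11)) = -27*((6 + 43) + (1 + 22 + 4*(1/11))) = -27*(49 + (1 + 22 + 4/11)) = -27*(49 + 257/11) = -27*796/11 = -21492/11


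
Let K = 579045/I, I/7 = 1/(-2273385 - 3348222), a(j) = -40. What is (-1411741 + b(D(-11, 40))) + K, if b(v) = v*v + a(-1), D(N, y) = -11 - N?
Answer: -3255173307782/7 ≈ -4.6502e+11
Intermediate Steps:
b(v) = -40 + v² (b(v) = v*v - 40 = v² - 40 = -40 + v²)
I = -7/5621607 (I = 7/(-2273385 - 3348222) = 7/(-5621607) = 7*(-1/5621607) = -7/5621607 ≈ -1.2452e-6)
K = -3255163425315/7 (K = 579045/(-7/5621607) = 579045*(-5621607/7) = -3255163425315/7 ≈ -4.6502e+11)
(-1411741 + b(D(-11, 40))) + K = (-1411741 + (-40 + (-11 - 1*(-11))²)) - 3255163425315/7 = (-1411741 + (-40 + (-11 + 11)²)) - 3255163425315/7 = (-1411741 + (-40 + 0²)) - 3255163425315/7 = (-1411741 + (-40 + 0)) - 3255163425315/7 = (-1411741 - 40) - 3255163425315/7 = -1411781 - 3255163425315/7 = -3255173307782/7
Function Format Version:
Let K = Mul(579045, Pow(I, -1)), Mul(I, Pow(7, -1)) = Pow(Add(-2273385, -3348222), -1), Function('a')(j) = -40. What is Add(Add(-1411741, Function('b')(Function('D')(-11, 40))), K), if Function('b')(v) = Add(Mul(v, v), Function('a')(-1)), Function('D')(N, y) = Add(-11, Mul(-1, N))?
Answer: Rational(-3255173307782, 7) ≈ -4.6502e+11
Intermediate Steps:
Function('b')(v) = Add(-40, Pow(v, 2)) (Function('b')(v) = Add(Mul(v, v), -40) = Add(Pow(v, 2), -40) = Add(-40, Pow(v, 2)))
I = Rational(-7, 5621607) (I = Mul(7, Pow(Add(-2273385, -3348222), -1)) = Mul(7, Pow(-5621607, -1)) = Mul(7, Rational(-1, 5621607)) = Rational(-7, 5621607) ≈ -1.2452e-6)
K = Rational(-3255163425315, 7) (K = Mul(579045, Pow(Rational(-7, 5621607), -1)) = Mul(579045, Rational(-5621607, 7)) = Rational(-3255163425315, 7) ≈ -4.6502e+11)
Add(Add(-1411741, Function('b')(Function('D')(-11, 40))), K) = Add(Add(-1411741, Add(-40, Pow(Add(-11, Mul(-1, -11)), 2))), Rational(-3255163425315, 7)) = Add(Add(-1411741, Add(-40, Pow(Add(-11, 11), 2))), Rational(-3255163425315, 7)) = Add(Add(-1411741, Add(-40, Pow(0, 2))), Rational(-3255163425315, 7)) = Add(Add(-1411741, Add(-40, 0)), Rational(-3255163425315, 7)) = Add(Add(-1411741, -40), Rational(-3255163425315, 7)) = Add(-1411781, Rational(-3255163425315, 7)) = Rational(-3255173307782, 7)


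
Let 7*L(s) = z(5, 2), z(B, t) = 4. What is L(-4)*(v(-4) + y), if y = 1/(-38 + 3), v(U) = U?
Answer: -564/245 ≈ -2.3020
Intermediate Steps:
L(s) = 4/7 (L(s) = (⅐)*4 = 4/7)
y = -1/35 (y = 1/(-35) = -1/35 ≈ -0.028571)
L(-4)*(v(-4) + y) = 4*(-4 - 1/35)/7 = (4/7)*(-141/35) = -564/245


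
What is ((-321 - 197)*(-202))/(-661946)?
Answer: -52318/330973 ≈ -0.15807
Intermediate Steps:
((-321 - 197)*(-202))/(-661946) = -518*(-202)*(-1/661946) = 104636*(-1/661946) = -52318/330973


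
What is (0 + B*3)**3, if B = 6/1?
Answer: 5832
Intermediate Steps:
B = 6 (B = 6*1 = 6)
(0 + B*3)**3 = (0 + 6*3)**3 = (0 + 18)**3 = 18**3 = 5832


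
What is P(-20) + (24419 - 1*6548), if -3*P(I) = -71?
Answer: 53684/3 ≈ 17895.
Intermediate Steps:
P(I) = 71/3 (P(I) = -⅓*(-71) = 71/3)
P(-20) + (24419 - 1*6548) = 71/3 + (24419 - 1*6548) = 71/3 + (24419 - 6548) = 71/3 + 17871 = 53684/3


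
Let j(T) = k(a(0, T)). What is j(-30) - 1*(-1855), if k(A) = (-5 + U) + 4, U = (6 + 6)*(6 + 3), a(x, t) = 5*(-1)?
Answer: 1962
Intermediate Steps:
a(x, t) = -5
U = 108 (U = 12*9 = 108)
k(A) = 107 (k(A) = (-5 + 108) + 4 = 103 + 4 = 107)
j(T) = 107
j(-30) - 1*(-1855) = 107 - 1*(-1855) = 107 + 1855 = 1962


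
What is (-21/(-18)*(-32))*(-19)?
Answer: 2128/3 ≈ 709.33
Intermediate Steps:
(-21/(-18)*(-32))*(-19) = (-21*(-1/18)*(-32))*(-19) = ((7/6)*(-32))*(-19) = -112/3*(-19) = 2128/3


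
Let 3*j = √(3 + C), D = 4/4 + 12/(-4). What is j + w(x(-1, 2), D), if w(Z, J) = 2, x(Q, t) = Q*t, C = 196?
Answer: 2 + √199/3 ≈ 6.7022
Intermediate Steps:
D = -2 (D = 4*(¼) + 12*(-¼) = 1 - 3 = -2)
j = √199/3 (j = √(3 + 196)/3 = √199/3 ≈ 4.7022)
j + w(x(-1, 2), D) = √199/3 + 2 = 2 + √199/3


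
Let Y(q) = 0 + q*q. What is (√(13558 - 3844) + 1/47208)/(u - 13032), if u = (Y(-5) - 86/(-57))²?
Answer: -1083/630350280392 - 3249*√9714/40057847 ≈ -0.0079940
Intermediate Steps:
Y(q) = q² (Y(q) = 0 + q² = q²)
u = 2283121/3249 (u = ((-5)² - 86/(-57))² = (25 - 86*(-1/57))² = (25 + 86/57)² = (1511/57)² = 2283121/3249 ≈ 702.71)
(√(13558 - 3844) + 1/47208)/(u - 13032) = (√(13558 - 3844) + 1/47208)/(2283121/3249 - 13032) = (√9714 + 1/47208)/(-40057847/3249) = (1/47208 + √9714)*(-3249/40057847) = -1083/630350280392 - 3249*√9714/40057847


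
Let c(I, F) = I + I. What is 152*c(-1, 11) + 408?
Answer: 104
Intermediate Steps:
c(I, F) = 2*I
152*c(-1, 11) + 408 = 152*(2*(-1)) + 408 = 152*(-2) + 408 = -304 + 408 = 104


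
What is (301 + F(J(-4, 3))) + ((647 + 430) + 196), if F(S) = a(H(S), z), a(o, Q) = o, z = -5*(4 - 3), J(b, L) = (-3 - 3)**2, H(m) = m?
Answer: 1610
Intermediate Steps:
J(b, L) = 36 (J(b, L) = (-6)**2 = 36)
z = -5 (z = -5*1 = -5)
F(S) = S
(301 + F(J(-4, 3))) + ((647 + 430) + 196) = (301 + 36) + ((647 + 430) + 196) = 337 + (1077 + 196) = 337 + 1273 = 1610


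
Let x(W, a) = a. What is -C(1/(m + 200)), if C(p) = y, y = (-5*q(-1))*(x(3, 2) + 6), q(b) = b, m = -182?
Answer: -40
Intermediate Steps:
y = 40 (y = (-5*(-1))*(2 + 6) = 5*8 = 40)
C(p) = 40
-C(1/(m + 200)) = -1*40 = -40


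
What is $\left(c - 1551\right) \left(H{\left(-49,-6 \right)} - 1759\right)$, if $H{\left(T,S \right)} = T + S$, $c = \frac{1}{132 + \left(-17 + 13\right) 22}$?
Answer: $\frac{61896401}{22} \approx 2.8135 \cdot 10^{6}$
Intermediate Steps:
$c = \frac{1}{44}$ ($c = \frac{1}{132 - 88} = \frac{1}{44} \approx 0.022727$)
$H{\left(T,S \right)} = S + T$
$\left(c - 1551\right) \left(H{\left(-49,-6 \right)} - 1759\right) = \left(\frac{1}{44} - 1551\right) \left(\left(-6 - 49\right) - 1759\right) = - \frac{68243 \left(-55 - 1759\right)}{44} = \left(- \frac{68243}{44}\right) \left(-1814\right) = \frac{61896401}{22}$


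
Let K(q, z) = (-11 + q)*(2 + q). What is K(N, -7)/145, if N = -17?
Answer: 84/29 ≈ 2.8966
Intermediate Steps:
K(N, -7)/145 = (-22 + (-17)² - 9*(-17))/145 = (-22 + 289 + 153)*(1/145) = 420*(1/145) = 84/29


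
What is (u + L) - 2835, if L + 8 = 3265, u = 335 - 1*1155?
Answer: -398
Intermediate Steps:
u = -820 (u = 335 - 1155 = -820)
L = 3257 (L = -8 + 3265 = 3257)
(u + L) - 2835 = (-820 + 3257) - 2835 = 2437 - 2835 = -398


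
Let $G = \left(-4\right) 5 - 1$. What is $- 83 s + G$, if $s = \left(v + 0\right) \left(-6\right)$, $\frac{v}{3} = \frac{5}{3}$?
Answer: $2469$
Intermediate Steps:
$G = -21$ ($G = -20 - 1 = -21$)
$v = 5$ ($v = 3 \cdot \frac{5}{3} = 5$)
$s = -30$ ($s = \left(5 + 0\right) \left(-6\right) = 5 \left(-6\right) = -30$)
$- 83 s + G = \left(-83\right) \left(-30\right) - 21 = 2490 - 21 = 2469$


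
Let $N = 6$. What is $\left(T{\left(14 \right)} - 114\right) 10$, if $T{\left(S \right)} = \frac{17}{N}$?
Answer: $- \frac{3335}{3} \approx -1111.7$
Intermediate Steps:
$T{\left(S \right)} = \frac{17}{6}$
$\left(T{\left(14 \right)} - 114\right) 10 = \left(\frac{17}{6} - 114\right) 10 = \left(- \frac{667}{6}\right) 10 = - \frac{3335}{3}$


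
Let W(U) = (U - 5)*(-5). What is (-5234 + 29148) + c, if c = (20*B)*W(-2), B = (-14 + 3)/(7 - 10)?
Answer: 79442/3 ≈ 26481.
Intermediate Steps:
W(U) = 25 - 5*U (W(U) = (-5 + U)*(-5) = 25 - 5*U)
B = 11/3 (B = -11/(-3) = -11*(-1/3) = 11/3 ≈ 3.6667)
c = 7700/3 (c = (20*(11/3))*(25 - 5*(-2)) = 220*(25 + 10)/3 = (220/3)*35 = 7700/3 ≈ 2566.7)
(-5234 + 29148) + c = (-5234 + 29148) + 7700/3 = 23914 + 7700/3 = 79442/3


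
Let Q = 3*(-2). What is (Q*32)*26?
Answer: -4992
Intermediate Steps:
Q = -6
(Q*32)*26 = -6*32*26 = -192*26 = -4992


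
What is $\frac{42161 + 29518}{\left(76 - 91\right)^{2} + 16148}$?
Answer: $\frac{71679}{16373} \approx 4.3779$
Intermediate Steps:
$\frac{42161 + 29518}{\left(76 - 91\right)^{2} + 16148} = \frac{71679}{\left(-15\right)^{2} + 16148} = \frac{71679}{225 + 16148} = \frac{71679}{16373}$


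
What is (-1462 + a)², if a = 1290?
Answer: 29584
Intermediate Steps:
(-1462 + a)² = (-1462 + 1290)² = (-172)² = 29584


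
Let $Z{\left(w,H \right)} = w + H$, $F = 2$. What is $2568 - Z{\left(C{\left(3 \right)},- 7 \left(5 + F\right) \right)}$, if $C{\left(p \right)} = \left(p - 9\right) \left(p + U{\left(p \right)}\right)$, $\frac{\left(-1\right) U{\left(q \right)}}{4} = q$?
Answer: $2563$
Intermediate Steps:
$U{\left(q \right)} = - 4 q$
$C{\left(p \right)} = - 3 p \left(-9 + p\right)$ ($C{\left(p \right)} = \left(p - 9\right) \left(p - 4 p\right) = \left(-9 + p\right) \left(- 3 p\right) = - 3 p \left(-9 + p\right)$)
$Z{\left(w,H \right)} = H + w$
$2568 - Z{\left(C{\left(3 \right)},- 7 \left(5 + F\right) \right)} = 2568 - \left(- 7 \left(5 + 2\right) + 3 \cdot 3 \left(9 - 3\right)\right) = 2568 - \left(\left(-7\right) 7 + 3 \cdot 3 \left(9 - 3\right)\right) = 2568 - \left(-49 + 3 \cdot 3 \cdot 6\right) = 2568 - \left(-49 + 54\right) = 2568 - 5 = 2563$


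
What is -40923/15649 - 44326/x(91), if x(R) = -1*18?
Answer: 346460480/140841 ≈ 2459.9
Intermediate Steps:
x(R) = -18
-40923/15649 - 44326/x(91) = -40923/15649 - 44326/(-18) = -40923*1/15649 - 44326*(-1/18) = -40923/15649 + 22163/9 = 346460480/140841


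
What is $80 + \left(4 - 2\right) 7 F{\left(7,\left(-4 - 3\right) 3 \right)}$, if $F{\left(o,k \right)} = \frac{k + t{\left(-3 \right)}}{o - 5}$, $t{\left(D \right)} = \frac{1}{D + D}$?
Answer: $- \frac{409}{6} \approx -68.167$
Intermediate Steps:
$t{\left(D \right)} = \frac{1}{2 D}$
$F{\left(o,k \right)} = \frac{- \frac{1}{6} + k}{-5 + o}$ ($F{\left(o,k \right)} = \frac{k + \frac{1}{2 \left(-3\right)}}{o - 5} = \frac{k + \frac{1}{2} \left(- \frac{1}{3}\right)}{o - 5} = \frac{k - \frac{1}{6}}{o - 5} = \frac{- \frac{1}{6} + k}{-5 + o}$)
$80 + \left(4 - 2\right) 7 F{\left(7,\left(-4 - 3\right) 3 \right)} = 80 + \left(4 - 2\right) 7 \frac{- \frac{1}{6} + \left(-4 - 3\right) 3}{-5 + 7} = 80 + 2 \cdot 7 \frac{- \frac{1}{6} - 21}{2} = 80 + 14 \frac{- \frac{1}{6} - 21}{2} = 80 + 14 \cdot \frac{1}{2} \left(- \frac{127}{6}\right) = 80 + 14 \left(- \frac{127}{12}\right) = 80 - \frac{889}{6} = - \frac{409}{6}$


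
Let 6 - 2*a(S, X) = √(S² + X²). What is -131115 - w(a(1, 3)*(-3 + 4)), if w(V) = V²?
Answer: -262253/2 + 3*√10 ≈ -1.3112e+5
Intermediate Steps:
a(S, X) = 3 - √(S² + X²)/2
-131115 - w(a(1, 3)*(-3 + 4)) = -131115 - ((3 - √(1² + 3²)/2)*(-3 + 4))² = -131115 - ((3 - √(1 + 9)/2)*1)² = -131115 - ((3 - √10/2)*1)² = -131115 - (3 - √10/2)²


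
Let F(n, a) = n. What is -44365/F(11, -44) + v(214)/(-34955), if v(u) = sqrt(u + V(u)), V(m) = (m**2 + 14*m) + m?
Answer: -44365/11 - 2*sqrt(12305)/34955 ≈ -4033.2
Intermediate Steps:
V(m) = m**2 + 15*m
v(u) = sqrt(u + u*(15 + u))
-44365/F(11, -44) + v(214)/(-34955) = -44365/11 + sqrt(214*(16 + 214))/(-34955) = -44365*1/11 + sqrt(214*230)*(-1/34955) = -44365/11 + sqrt(49220)*(-1/34955) = -44365/11 + (2*sqrt(12305))*(-1/34955) = -44365/11 - 2*sqrt(12305)/34955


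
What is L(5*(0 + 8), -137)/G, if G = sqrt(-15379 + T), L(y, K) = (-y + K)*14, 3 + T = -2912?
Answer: 413*I*sqrt(18294)/3049 ≈ 18.321*I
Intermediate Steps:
T = -2915 (T = -3 - 2912 = -2915)
L(y, K) = -14*y + 14*K (L(y, K) = (K - y)*14 = -14*y + 14*K)
G = I*sqrt(18294) (G = sqrt(-15379 - 2915) = sqrt(-18294) = I*sqrt(18294) ≈ 135.26*I)
L(5*(0 + 8), -137)/G = (-70*(0 + 8) + 14*(-137))/((I*sqrt(18294))) = (-70*8 - 1918)*(-I*sqrt(18294)/18294) = (-14*40 - 1918)*(-I*sqrt(18294)/18294) = (-560 - 1918)*(-I*sqrt(18294)/18294) = -(-413)*I*sqrt(18294)/3049 = 413*I*sqrt(18294)/3049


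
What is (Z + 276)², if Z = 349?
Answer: 390625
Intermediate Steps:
(Z + 276)² = (349 + 276)² = 625² = 390625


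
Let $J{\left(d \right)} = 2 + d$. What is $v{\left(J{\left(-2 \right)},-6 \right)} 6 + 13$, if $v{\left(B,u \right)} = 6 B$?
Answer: $13$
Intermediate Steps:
$v{\left(J{\left(-2 \right)},-6 \right)} 6 + 13 = 6 \left(2 - 2\right) 6 + 13 = 6 \cdot 0 \cdot 6 + 13 = 0 \cdot 6 + 13 = 0 + 13 = 13$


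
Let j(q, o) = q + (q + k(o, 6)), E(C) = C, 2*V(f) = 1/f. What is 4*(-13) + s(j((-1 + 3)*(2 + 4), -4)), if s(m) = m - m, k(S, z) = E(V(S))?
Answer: -52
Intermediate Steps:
V(f) = 1/(2*f)
k(S, z) = 1/(2*S)
j(q, o) = 1/(2*o) + 2*q (j(q, o) = q + (q + 1/(2*o)) = 1/(2*o) + 2*q)
s(m) = 0
4*(-13) + s(j((-1 + 3)*(2 + 4), -4)) = 4*(-13) + 0 = -52 + 0 = -52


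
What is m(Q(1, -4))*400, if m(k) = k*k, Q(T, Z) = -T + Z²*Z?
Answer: 1690000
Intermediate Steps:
Q(T, Z) = Z³ - T (Q(T, Z) = -T + Z³ = Z³ - T)
m(k) = k²
m(Q(1, -4))*400 = ((-4)³ - 1*1)²*400 = (-64 - 1)²*400 = (-65)²*400 = 4225*400 = 1690000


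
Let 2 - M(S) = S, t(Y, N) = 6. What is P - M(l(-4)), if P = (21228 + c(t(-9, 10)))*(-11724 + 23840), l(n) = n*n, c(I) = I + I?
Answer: 257343854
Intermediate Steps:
c(I) = 2*I
l(n) = n²
M(S) = 2 - S
P = 257343840 (P = (21228 + 2*6)*(-11724 + 23840) = (21228 + 12)*12116 = 21240*12116 = 257343840)
P - M(l(-4)) = 257343840 - (2 - 1*(-4)²) = 257343840 - (2 - 1*16) = 257343840 - (2 - 16) = 257343840 - 1*(-14) = 257343840 + 14 = 257343854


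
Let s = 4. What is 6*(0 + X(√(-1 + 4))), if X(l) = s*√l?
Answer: 24*3^(¼) ≈ 31.586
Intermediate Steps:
X(l) = 4*√l
6*(0 + X(√(-1 + 4))) = 6*(0 + 4*√(√(-1 + 4))) = 6*(0 + 4*√(√3)) = 6*(0 + 4*3^(¼)) = 6*(4*3^(¼)) = 24*3^(¼)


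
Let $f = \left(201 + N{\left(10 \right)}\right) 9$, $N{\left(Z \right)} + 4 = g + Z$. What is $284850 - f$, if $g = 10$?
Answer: $282897$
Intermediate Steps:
$N{\left(Z \right)} = 6 + Z$ ($N{\left(Z \right)} = -4 + \left(10 + Z\right) = 6 + Z$)
$f = 1953$ ($f = \left(201 + \left(6 + 10\right)\right) 9 = \left(201 + 16\right) 9 = 217 \cdot 9 = 1953$)
$284850 - f = 284850 - 1953 = 282897$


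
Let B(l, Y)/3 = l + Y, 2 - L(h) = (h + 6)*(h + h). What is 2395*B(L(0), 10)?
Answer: 86220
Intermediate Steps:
L(h) = 2 - 2*h*(6 + h) (L(h) = 2 - (h + 6)*(h + h) = 2 - (6 + h)*2*h = 2 - 2*h*(6 + h))
B(l, Y) = 3*Y + 3*l (B(l, Y) = 3*(l + Y) = 3*(Y + l) = 3*Y + 3*l)
2395*B(L(0), 10) = 2395*(3*10 + 3*(2 - 12*0 - 2*0²)) = 2395*(30 + 3*(2 + 0 - 2*0)) = 2395*(30 + 3*(2 + 0 + 0)) = 2395*(30 + 3*2) = 2395*(30 + 6) = 2395*36 = 86220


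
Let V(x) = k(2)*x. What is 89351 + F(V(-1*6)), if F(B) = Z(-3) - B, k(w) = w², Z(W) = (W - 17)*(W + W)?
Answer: 89495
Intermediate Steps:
Z(W) = 2*W*(-17 + W) (Z(W) = (-17 + W)*(2*W) = 2*W*(-17 + W))
V(x) = 4*x (V(x) = 2²*x = 4*x)
F(B) = 120 - B (F(B) = 2*(-3)*(-17 - 3) - B = 2*(-3)*(-20) - B = 120 - B)
89351 + F(V(-1*6)) = 89351 + (120 - 4*(-1*6)) = 89351 + (120 - 4*(-6)) = 89351 + (120 - 1*(-24)) = 89351 + (120 + 24) = 89351 + 144 = 89495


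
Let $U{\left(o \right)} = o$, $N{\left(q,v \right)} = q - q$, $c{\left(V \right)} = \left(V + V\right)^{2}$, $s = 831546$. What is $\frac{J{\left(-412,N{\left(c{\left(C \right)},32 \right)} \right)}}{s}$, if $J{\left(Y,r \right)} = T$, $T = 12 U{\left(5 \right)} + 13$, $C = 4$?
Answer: $\frac{73}{831546} \approx 8.7788 \cdot 10^{-5}$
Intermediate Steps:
$c{\left(V \right)} = 4 V^{2}$ ($c{\left(V \right)} = \left(2 V\right)^{2} = 4 V^{2}$)
$N{\left(q,v \right)} = 0$
$T = 73$ ($T = 12 \cdot 5 + 13 = 60 + 13 = 73$)
$J{\left(Y,r \right)} = 73$
$\frac{J{\left(-412,N{\left(c{\left(C \right)},32 \right)} \right)}}{s} = \frac{73}{831546}$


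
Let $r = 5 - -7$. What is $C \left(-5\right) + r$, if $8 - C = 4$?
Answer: $-8$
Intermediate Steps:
$C = 4$ ($C = 8 - 4 = 4$)
$r = 12$ ($r = 5 + 7 = 12$)
$C \left(-5\right) + r = 4 \left(-5\right) + 12 = -20 + 12 = -8$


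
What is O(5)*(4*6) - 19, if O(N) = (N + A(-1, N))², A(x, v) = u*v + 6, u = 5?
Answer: 31085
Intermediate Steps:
A(x, v) = 6 + 5*v (A(x, v) = 5*v + 6 = 6 + 5*v)
O(N) = (6 + 6*N)² (O(N) = (N + (6 + 5*N))² = (6 + 6*N)²)
O(5)*(4*6) - 19 = (36*(1 + 5)²)*(4*6) - 19 = (36*6²)*24 - 19 = (36*36)*24 - 19 = 1296*24 - 19 = 31104 - 19 = 31085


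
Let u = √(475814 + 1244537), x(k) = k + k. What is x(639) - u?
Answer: 1278 - √1720351 ≈ -33.622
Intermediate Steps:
x(k) = 2*k
u = √1720351 ≈ 1311.6
x(639) - u = 2*639 - √1720351 = 1278 - √1720351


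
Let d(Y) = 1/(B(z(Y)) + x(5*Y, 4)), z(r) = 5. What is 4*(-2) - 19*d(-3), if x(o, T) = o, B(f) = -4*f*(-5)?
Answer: -699/85 ≈ -8.2235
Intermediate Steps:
B(f) = 20*f
d(Y) = 1/(100 + 5*Y) (d(Y) = 1/(20*5 + 5*Y) = 1/(100 + 5*Y))
4*(-2) - 19*d(-3) = 4*(-2) - 19/(5*(20 - 3)) = -8 - 19/(5*17) = -8 - 19*1/85 = -8 - 19/85 = -699/85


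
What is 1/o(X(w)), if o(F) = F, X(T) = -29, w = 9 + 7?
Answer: -1/29 ≈ -0.034483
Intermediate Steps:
w = 16
1/o(X(w)) = 1/(-29) = -1/29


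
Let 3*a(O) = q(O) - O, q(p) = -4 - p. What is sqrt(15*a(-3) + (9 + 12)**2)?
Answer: sqrt(451) ≈ 21.237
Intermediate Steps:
a(O) = -4/3 - 2*O/3 (a(O) = ((-4 - O) - O)/3 = (-4 - 2*O)/3 = -4/3 - 2*O/3)
sqrt(15*a(-3) + (9 + 12)**2) = sqrt(15*(-4/3 - 2/3*(-3)) + (9 + 12)**2) = sqrt(15*(-4/3 + 2) + 21**2) = sqrt(15*(2/3) + 441) = sqrt(10 + 441) = sqrt(451)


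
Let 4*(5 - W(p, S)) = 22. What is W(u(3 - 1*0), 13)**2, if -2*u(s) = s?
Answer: 1/4 ≈ 0.25000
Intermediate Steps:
u(s) = -s/2
W(p, S) = -1/2 (W(p, S) = 5 - 1/4*22 = 5 - 11/2 = -1/2)
W(u(3 - 1*0), 13)**2 = (-1/2)**2 = 1/4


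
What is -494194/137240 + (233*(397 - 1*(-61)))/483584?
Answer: -14021180121/4147941760 ≈ -3.3803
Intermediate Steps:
-494194/137240 + (233*(397 - 1*(-61)))/483584 = -494194*1/137240 + (233*(397 + 61))*(1/483584) = -247097/68620 + (233*458)*(1/483584) = -247097/68620 + 106714*(1/483584) = -247097/68620 + 53357/241792 = -14021180121/4147941760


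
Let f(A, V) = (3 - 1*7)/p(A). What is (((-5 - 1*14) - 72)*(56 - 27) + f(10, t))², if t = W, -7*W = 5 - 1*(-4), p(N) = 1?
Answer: 6985449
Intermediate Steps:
W = -9/7 (W = -(5 - 1*(-4))/7 = -(5 + 4)/7 = -⅐*9 = -9/7 ≈ -1.2857)
t = -9/7 ≈ -1.2857
f(A, V) = -4 (f(A, V) = (3 - 1*7)/1 = (3 - 7)*1 = -4*1 = -4)
(((-5 - 1*14) - 72)*(56 - 27) + f(10, t))² = (((-5 - 1*14) - 72)*(56 - 27) - 4)² = (((-5 - 14) - 72)*29 - 4)² = ((-19 - 72)*29 - 4)² = (-91*29 - 4)² = (-2639 - 4)² = (-2643)² = 6985449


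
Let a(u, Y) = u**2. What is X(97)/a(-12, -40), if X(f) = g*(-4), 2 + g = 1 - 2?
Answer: 1/12 ≈ 0.083333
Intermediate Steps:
g = -3 (g = -2 + (1 - 2) = -2 - 1 = -3)
X(f) = 12 (X(f) = -3*(-4) = 12)
X(97)/a(-12, -40) = 12/((-12)**2) = 12/144 = 12*(1/144) = 1/12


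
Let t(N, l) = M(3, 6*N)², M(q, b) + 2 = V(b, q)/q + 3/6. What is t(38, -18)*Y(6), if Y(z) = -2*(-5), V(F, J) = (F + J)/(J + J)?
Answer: 11560/9 ≈ 1284.4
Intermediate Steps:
V(F, J) = (F + J)/(2*J) (V(F, J) = (F + J)/((2*J)) = (F + J)*(1/(2*J)) = (F + J)/(2*J))
M(q, b) = -3/2 + (b + q)/(2*q²) (M(q, b) = -2 + (((b + q)/(2*q))/q + 3/6) = -2 + ((b + q)/(2*q²) + 3*(⅙)) = -2 + ((b + q)/(2*q²) + ½) = -2 + (½ + (b + q)/(2*q²)) = -3/2 + (b + q)/(2*q²))
Y(z) = 10
t(N, l) = (-4/3 + N/3)² (t(N, l) = ((½)*(6*N + 3 - 3*3²)/3²)² = ((½)*(⅑)*(6*N + 3 - 3*9))² = ((½)*(⅑)*(6*N + 3 - 27))² = ((½)*(⅑)*(-24 + 6*N))² = (-4/3 + N/3)²)
t(38, -18)*Y(6) = ((-4 + 38)²/9)*10 = ((⅑)*34²)*10 = ((⅑)*1156)*10 = (1156/9)*10 = 11560/9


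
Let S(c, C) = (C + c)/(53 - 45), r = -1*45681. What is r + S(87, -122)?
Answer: -365483/8 ≈ -45685.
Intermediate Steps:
r = -45681
S(c, C) = C/8 + c/8 (S(c, C) = (C + c)/8 = (C + c)*(1/8) = C/8 + c/8)
r + S(87, -122) = -45681 + ((1/8)*(-122) + (1/8)*87) = -45681 + (-61/4 + 87/8) = -45681 - 35/8 = -365483/8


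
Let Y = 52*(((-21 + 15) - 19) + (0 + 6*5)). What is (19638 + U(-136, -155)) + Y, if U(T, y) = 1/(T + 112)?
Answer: 477551/24 ≈ 19898.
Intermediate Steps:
Y = 260 (Y = 52*((-6 - 19) + (0 + 30)) = 52*(-25 + 30) = 52*5 = 260)
U(T, y) = 1/(112 + T)
(19638 + U(-136, -155)) + Y = (19638 + 1/(112 - 136)) + 260 = (19638 + 1/(-24)) + 260 = (19638 - 1/24) + 260 = 471311/24 + 260 = 477551/24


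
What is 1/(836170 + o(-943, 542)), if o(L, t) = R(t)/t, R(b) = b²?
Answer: 1/836712 ≈ 1.1952e-6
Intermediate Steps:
o(L, t) = t (o(L, t) = t²/t = t)
1/(836170 + o(-943, 542)) = 1/(836170 + 542) = 1/836712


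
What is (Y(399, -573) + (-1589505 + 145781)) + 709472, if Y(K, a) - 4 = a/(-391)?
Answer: -287090395/391 ≈ -7.3425e+5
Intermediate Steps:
Y(K, a) = 4 - a/391 (Y(K, a) = 4 + a/(-391) = 4 + a*(-1/391) = 4 - a/391)
(Y(399, -573) + (-1589505 + 145781)) + 709472 = ((4 - 1/391*(-573)) + (-1589505 + 145781)) + 709472 = ((4 + 573/391) - 1443724) + 709472 = (2137/391 - 1443724) + 709472 = -564493947/391 + 709472 = -287090395/391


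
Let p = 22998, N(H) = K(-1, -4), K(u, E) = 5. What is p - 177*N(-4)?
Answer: 22113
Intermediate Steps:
N(H) = 5
p - 177*N(-4) = 22998 - 177*5 = 22998 - 1*885 = 22998 - 885 = 22113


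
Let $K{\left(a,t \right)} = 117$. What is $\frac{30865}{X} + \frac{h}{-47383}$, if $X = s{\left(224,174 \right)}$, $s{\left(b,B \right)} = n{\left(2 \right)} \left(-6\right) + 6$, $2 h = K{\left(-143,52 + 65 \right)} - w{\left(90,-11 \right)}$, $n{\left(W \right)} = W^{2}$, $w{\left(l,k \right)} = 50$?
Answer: $- \frac{731238449}{426447} \approx -1714.7$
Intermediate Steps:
$h = \frac{67}{2}$ ($h = \frac{117 - 50}{2} = \frac{1}{2} \cdot 67 = \frac{67}{2} \approx 33.5$)
$s{\left(b,B \right)} = -18$ ($s{\left(b,B \right)} = 2^{2} \left(-6\right) + 6 = 4 \left(-6\right) + 6 = -24 + 6 = -18$)
$X = -18$
$\frac{30865}{X} + \frac{h}{-47383} = \frac{30865}{-18} + \frac{67}{2 \left(-47383\right)} = 30865 \left(- \frac{1}{18}\right) + \frac{67}{2} \left(- \frac{1}{47383}\right) = - \frac{30865}{18} - \frac{67}{94766} = - \frac{731238449}{426447}$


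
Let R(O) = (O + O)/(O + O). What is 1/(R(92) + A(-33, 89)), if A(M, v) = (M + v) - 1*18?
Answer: 1/39 ≈ 0.025641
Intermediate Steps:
R(O) = 1 (R(O) = (2*O)/((2*O)) = (2*O)*(1/(2*O)) = 1)
A(M, v) = -18 + M + v (A(M, v) = (M + v) - 18 = -18 + M + v)
1/(R(92) + A(-33, 89)) = 1/(1 + (-18 - 33 + 89)) = 1/(1 + 38) = 1/39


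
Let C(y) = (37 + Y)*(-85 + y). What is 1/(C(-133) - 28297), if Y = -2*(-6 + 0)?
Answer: -1/38979 ≈ -2.5655e-5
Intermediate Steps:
Y = 12 (Y = -2*(-6) = 12)
C(y) = -4165 + 49*y (C(y) = (37 + 12)*(-85 + y) = 49*(-85 + y) = -4165 + 49*y)
1/(C(-133) - 28297) = 1/((-4165 + 49*(-133)) - 28297) = 1/((-4165 - 6517) - 28297) = 1/(-10682 - 28297) = 1/(-38979) = -1/38979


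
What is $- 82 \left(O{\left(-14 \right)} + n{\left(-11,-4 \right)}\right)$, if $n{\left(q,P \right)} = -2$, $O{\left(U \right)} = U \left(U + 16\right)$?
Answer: $2460$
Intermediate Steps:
$O{\left(U \right)} = U \left(16 + U\right)$
$- 82 \left(O{\left(-14 \right)} + n{\left(-11,-4 \right)}\right) = - 82 \left(- 14 \left(16 - 14\right) - 2\right) = - 82 \left(\left(-14\right) 2 - 2\right) = - 82 \left(-28 - 2\right) = \left(-82\right) \left(-30\right) = 2460$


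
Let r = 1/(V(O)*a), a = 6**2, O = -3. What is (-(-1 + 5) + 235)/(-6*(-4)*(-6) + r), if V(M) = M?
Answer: -24948/15553 ≈ -1.6041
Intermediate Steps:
a = 36
r = -1/108 (r = 1/(-3*36) = 1/(-108) = -1/108 ≈ -0.0092593)
(-(-1 + 5) + 235)/(-6*(-4)*(-6) + r) = (-(-1 + 5) + 235)/(-6*(-4)*(-6) - 1/108) = (-1*4 + 235)/(24*(-6) - 1/108) = (-4 + 235)/(-144 - 1/108) = 231/(-15553/108) = 231*(-108/15553) = -24948/15553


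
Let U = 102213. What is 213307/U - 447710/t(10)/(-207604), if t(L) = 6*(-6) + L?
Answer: 552803132449/275857759476 ≈ 2.0039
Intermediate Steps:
t(L) = -36 + L
213307/U - 447710/t(10)/(-207604) = 213307/102213 - 447710/(-36 + 10)/(-207604) = 213307*(1/102213) - 447710/(-26)*(-1/207604) = 213307/102213 - 447710*(-1/26)*(-1/207604) = 213307/102213 + (223855/13)*(-1/207604) = 213307/102213 - 223855/2698852 = 552803132449/275857759476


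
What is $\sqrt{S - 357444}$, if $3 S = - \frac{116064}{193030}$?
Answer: $\frac{2 i \sqrt{832411159197765}}{96515} \approx 597.87 i$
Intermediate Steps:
$S = - \frac{19344}{96515}$ ($S = \frac{\left(-116064\right) \frac{1}{193030}}{3} = \frac{1}{3} \left(- \frac{58032}{96515}\right) = - \frac{19344}{96515} \approx -0.20042$)
$\sqrt{S - 357444} = \sqrt{- \frac{19344}{96515} - 357444} = \sqrt{- \frac{34498727004}{96515}} = \frac{2 i \sqrt{832411159197765}}{96515}$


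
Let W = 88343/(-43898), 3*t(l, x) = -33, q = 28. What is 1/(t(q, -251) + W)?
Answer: -43898/571221 ≈ -0.076849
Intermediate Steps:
t(l, x) = -11 (t(l, x) = (⅓)*(-33) = -11)
W = -88343/43898 (W = 88343*(-1/43898) = -88343/43898 ≈ -2.0125)
1/(t(q, -251) + W) = 1/(-11 - 88343/43898) = 1/(-571221/43898) = -43898/571221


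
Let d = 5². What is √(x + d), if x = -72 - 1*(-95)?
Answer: 4*√3 ≈ 6.9282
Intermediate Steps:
d = 25
x = 23 (x = -72 + 95 = 23)
√(x + d) = √(23 + 25) = √48 = 4*√3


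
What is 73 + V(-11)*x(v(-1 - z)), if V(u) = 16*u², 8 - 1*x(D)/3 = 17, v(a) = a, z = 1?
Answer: -52199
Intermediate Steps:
x(D) = -27 (x(D) = 24 - 3*17 = 24 - 51 = -27)
73 + V(-11)*x(v(-1 - z)) = 73 + (16*(-11)²)*(-27) = 73 + (16*121)*(-27) = 73 + 1936*(-27) = 73 - 52272 = -52199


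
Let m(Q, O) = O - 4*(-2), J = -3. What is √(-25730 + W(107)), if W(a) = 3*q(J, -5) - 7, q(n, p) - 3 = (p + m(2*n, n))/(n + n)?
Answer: 8*I*√402 ≈ 160.4*I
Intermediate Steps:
m(Q, O) = 8 + O (m(Q, O) = O + 8 = 8 + O)
q(n, p) = 3 + (8 + n + p)/(2*n) (q(n, p) = 3 + (p + (8 + n))/(n + n) = 3 + (8 + n + p)/((2*n)) = 3 + (8 + n + p)*(1/(2*n)) = 3 + (8 + n + p)/(2*n))
W(a) = 2 (W(a) = 3*((½)*(8 - 5 + 7*(-3))/(-3)) - 7 = 3*((½)*(-⅓)*(8 - 5 - 21)) - 7 = 3*((½)*(-⅓)*(-18)) - 7 = 3*3 - 7 = 9 - 7 = 2)
√(-25730 + W(107)) = √(-25730 + 2) = √(-25728) = 8*I*√402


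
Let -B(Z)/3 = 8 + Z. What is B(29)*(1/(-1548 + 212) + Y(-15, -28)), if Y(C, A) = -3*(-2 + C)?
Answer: -7562985/1336 ≈ -5660.9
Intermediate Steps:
Y(C, A) = 6 - 3*C
B(Z) = -24 - 3*Z (B(Z) = -3*(8 + Z) = -24 - 3*Z)
B(29)*(1/(-1548 + 212) + Y(-15, -28)) = (-24 - 3*29)*(1/(-1548 + 212) + (6 - 3*(-15))) = (-24 - 87)*(1/(-1336) + (6 + 45)) = -111*(-1/1336 + 51) = -111*68135/1336 = -7562985/1336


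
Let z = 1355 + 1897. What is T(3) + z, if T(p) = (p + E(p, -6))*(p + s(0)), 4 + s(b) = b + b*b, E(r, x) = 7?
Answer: 3242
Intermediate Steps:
s(b) = -4 + b + b² (s(b) = -4 + (b + b*b) = -4 + (b + b²) = -4 + b + b²)
z = 3252
T(p) = (-4 + p)*(7 + p) (T(p) = (p + 7)*(p + (-4 + 0 + 0²)) = (7 + p)*(p + (-4 + 0 + 0)) = (7 + p)*(p - 4) = (7 + p)*(-4 + p) = (-4 + p)*(7 + p))
T(3) + z = (-28 + 3² + 3*3) + 3252 = (-28 + 9 + 9) + 3252 = -10 + 3252 = 3242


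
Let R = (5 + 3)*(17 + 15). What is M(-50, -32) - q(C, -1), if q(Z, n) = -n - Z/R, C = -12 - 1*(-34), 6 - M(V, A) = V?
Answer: 7051/128 ≈ 55.086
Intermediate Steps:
M(V, A) = 6 - V
R = 256 (R = 8*32 = 256)
C = 22 (C = -12 + 34 = 22)
q(Z, n) = -n - Z/256
M(-50, -32) - q(C, -1) = (6 - 1*(-50)) - (-1*(-1) - 1/256*22) = (6 + 50) - (1 - 11/128) = 56 - 1*117/128 = 56 - 117/128 = 7051/128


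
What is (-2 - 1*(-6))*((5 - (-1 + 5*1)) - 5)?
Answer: -16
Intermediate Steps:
(-2 - 1*(-6))*((5 - (-1 + 5*1)) - 5) = (-2 + 6)*((5 - (-1 + 5)) - 5) = 4*((5 - 1*4) - 5) = 4*((5 - 4) - 5) = 4*(1 - 5) = 4*(-4) = -16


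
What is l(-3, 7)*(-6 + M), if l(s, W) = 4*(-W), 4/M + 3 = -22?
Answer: 4312/25 ≈ 172.48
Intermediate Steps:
M = -4/25 (M = 4/(-3 - 22) = 4/(-25) = 4*(-1/25) = -4/25 ≈ -0.16000)
l(s, W) = -4*W
l(-3, 7)*(-6 + M) = (-4*7)*(-6 - 4/25) = -28*(-154/25) = 4312/25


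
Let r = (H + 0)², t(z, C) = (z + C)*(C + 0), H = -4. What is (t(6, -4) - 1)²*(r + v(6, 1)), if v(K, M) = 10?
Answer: 2106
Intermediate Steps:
t(z, C) = C*(C + z) (t(z, C) = (C + z)*C = C*(C + z))
r = 16 (r = (-4 + 0)² = (-4)² = 16)
(t(6, -4) - 1)²*(r + v(6, 1)) = (-4*(-4 + 6) - 1)²*(16 + 10) = (-4*2 - 1)²*26 = (-8 - 1)²*26 = (-9)²*26 = 81*26 = 2106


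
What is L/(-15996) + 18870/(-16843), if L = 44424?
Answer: -87506496/22451719 ≈ -3.8975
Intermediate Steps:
L/(-15996) + 18870/(-16843) = 44424/(-15996) + 18870/(-16843) = 44424*(-1/15996) + 18870*(-1/16843) = -3702/1333 - 18870/16843 = -87506496/22451719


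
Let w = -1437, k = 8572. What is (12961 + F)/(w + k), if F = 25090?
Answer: 38051/7135 ≈ 5.3330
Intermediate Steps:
(12961 + F)/(w + k) = (12961 + 25090)/(-1437 + 8572) = 38051/7135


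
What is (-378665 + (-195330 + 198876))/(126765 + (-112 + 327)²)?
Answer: -375119/172990 ≈ -2.1684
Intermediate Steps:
(-378665 + (-195330 + 198876))/(126765 + (-112 + 327)²) = (-378665 + 3546)/(126765 + 215²) = -375119/(126765 + 46225) = -375119/172990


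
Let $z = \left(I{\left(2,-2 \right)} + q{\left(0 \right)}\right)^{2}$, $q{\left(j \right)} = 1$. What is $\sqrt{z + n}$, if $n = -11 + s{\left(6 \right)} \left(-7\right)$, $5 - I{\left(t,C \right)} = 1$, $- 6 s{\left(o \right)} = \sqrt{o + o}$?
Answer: $\frac{\sqrt{126 + 21 \sqrt{3}}}{3} \approx 4.2475$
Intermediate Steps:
$s{\left(o \right)} = - \frac{\sqrt{2} \sqrt{o}}{6}$ ($s{\left(o \right)} = - \frac{\sqrt{o + o}}{6} = - \frac{\sqrt{2 o}}{6} = - \frac{\sqrt{2} \sqrt{o}}{6}$)
$I{\left(t,C \right)} = 4$ ($I{\left(t,C \right)} = 5 - 1 = 4$)
$n = -11 + \frac{7 \sqrt{3}}{3}$ ($n = -11 + - \frac{\sqrt{2} \sqrt{6}}{6} \left(-7\right) = -11 + - \frac{\sqrt{3}}{3} \left(-7\right) = -11 + \frac{7 \sqrt{3}}{3} \approx -6.9585$)
$z = 25$ ($z = \left(4 + 1\right)^{2} = 5^{2} = 25$)
$\sqrt{z + n} = \sqrt{25 - \left(11 - \frac{7 \sqrt{3}}{3}\right)} = \sqrt{14 + \frac{7 \sqrt{3}}{3}}$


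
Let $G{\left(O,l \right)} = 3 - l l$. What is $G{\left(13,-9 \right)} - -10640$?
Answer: $10562$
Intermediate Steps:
$G{\left(O,l \right)} = 3 - l^{2}$
$G{\left(13,-9 \right)} - -10640 = \left(3 - \left(-9\right)^{2}\right) - -10640 = \left(3 - 81\right) + 10640 = -78 + 10640 = 10562$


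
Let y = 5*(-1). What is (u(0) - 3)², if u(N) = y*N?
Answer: 9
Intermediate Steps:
y = -5
u(N) = -5*N
(u(0) - 3)² = (-5*0 - 3)² = (0 - 3)² = (-3)² = 9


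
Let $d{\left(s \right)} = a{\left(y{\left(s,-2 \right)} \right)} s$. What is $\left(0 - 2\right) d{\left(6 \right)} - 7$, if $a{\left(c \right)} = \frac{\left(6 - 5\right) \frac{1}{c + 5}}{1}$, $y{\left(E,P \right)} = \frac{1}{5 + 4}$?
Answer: $- \frac{215}{23} \approx -9.3478$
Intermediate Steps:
$y{\left(E,P \right)} = \frac{1}{9}$
$a{\left(c \right)} = \frac{1}{5 + c}$ ($a{\left(c \right)} = 1 \frac{1}{5 + c} 1 = \frac{1}{5 + c} 1 = \frac{1}{5 + c}$)
$d{\left(s \right)} = \frac{9 s}{46}$ ($d{\left(s \right)} = \frac{s}{5 + \frac{1}{9}} = \frac{s}{\frac{46}{9}} = \frac{9 s}{46}$)
$\left(0 - 2\right) d{\left(6 \right)} - 7 = \left(0 - 2\right) \frac{9}{46} \cdot 6 - 7 = \left(-2\right) \frac{27}{23} - 7 = - \frac{54}{23} - 7 = - \frac{215}{23}$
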